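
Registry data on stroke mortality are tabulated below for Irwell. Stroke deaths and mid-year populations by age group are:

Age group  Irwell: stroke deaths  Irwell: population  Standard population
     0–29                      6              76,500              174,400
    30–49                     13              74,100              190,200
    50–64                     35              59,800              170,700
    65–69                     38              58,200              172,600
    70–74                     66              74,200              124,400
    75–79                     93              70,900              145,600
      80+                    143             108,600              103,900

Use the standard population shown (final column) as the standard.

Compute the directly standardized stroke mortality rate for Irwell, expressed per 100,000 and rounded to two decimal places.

Age-specific rates per 100,000 for Irwell: 7.84, 17.54, 58.53, 65.29, 88.95, 131.17, 131.68.
Standard total = 1,081,800; weights = 0.1612, 0.1758, 0.1578, 0.1595, 0.1150, 0.1346, 0.0960.
Standardized rate: 0.1612×7.84 + 0.1758×17.54 + 0.1578×58.53 + 0.1595×65.29 + 0.1150×88.95 + 0.1346×131.17 + 0.0960×131.68 = 64.5311 per 100,000.

64.53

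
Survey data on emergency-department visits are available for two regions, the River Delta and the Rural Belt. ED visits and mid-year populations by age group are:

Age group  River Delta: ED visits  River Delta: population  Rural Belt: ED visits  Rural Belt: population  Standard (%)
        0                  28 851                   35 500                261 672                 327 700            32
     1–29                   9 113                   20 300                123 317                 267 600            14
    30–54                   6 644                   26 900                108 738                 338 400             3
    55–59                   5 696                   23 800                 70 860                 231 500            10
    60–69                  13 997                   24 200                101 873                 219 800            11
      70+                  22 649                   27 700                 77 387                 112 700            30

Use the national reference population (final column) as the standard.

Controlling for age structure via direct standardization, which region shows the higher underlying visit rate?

Age-specific rates per 1 000 for the River Delta: 812.704, 448.916, 246.989, 239.328, 578.388, 817.653.
For the Rural Belt: 798.511, 460.826, 321.330, 306.091, 463.480, 686.664.
Standard weights: 0.32, 0.14, 0.03, 0.10, 0.11, 0.30.
The River Delta: 0.3200×812.704 + 0.1400×448.916 + 0.0300×246.989 + 0.1000×239.328 + 0.1100×578.388 + 0.3000×817.653 = 663.1748 per 1 000.
The Rural Belt: 0.3200×798.511 + 0.1400×460.826 + 0.0300×321.330 + 0.1000×306.091 + 0.1100×463.480 + 0.3000×686.664 = 617.2700 per 1 000.

River Delta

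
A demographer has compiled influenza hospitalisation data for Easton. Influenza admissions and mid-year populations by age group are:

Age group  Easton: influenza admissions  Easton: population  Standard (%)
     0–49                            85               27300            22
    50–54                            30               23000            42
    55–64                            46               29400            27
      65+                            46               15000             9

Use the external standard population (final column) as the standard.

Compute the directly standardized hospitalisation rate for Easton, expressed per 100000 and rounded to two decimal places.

Age-specific rates per 100000 for Easton: 311.36, 130.43, 156.46, 306.67.
Standard weights: 0.22, 0.42, 0.27, 0.09.
Standardized rate: 0.2200×311.36 + 0.4200×130.43 + 0.2700×156.46 + 0.0900×306.67 = 193.1257 per 100000.

193.13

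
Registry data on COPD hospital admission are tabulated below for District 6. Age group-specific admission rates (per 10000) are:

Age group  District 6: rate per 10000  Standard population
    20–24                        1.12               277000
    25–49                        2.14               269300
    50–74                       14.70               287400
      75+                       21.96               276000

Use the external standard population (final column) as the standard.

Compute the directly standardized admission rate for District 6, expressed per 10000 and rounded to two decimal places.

10.07

Standard total = 1109700; weights = 0.2496, 0.2427, 0.2590, 0.2487.
Standardized rate: 0.2496×1.12 + 0.2427×2.14 + 0.2590×14.70 + 0.2487×21.96 = 10.0678 per 10000.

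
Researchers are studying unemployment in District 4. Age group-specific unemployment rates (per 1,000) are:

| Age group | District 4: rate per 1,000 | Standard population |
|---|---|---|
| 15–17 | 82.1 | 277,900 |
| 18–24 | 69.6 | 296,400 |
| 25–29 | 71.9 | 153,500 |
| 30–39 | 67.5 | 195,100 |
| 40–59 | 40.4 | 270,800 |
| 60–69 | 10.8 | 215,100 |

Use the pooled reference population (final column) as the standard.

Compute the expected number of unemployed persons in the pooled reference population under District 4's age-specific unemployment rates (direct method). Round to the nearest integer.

Expected unemployed persons = Σ (standard pop × age-specific rate ÷ 1,000)
= 277,900×82.1/1,000 + 296,400×69.6/1,000 + 153,500×71.9/1,000 + 195,100×67.5/1,000 + 270,800×40.4/1,000 + 215,100×10.8/1,000
= 22815.59 + 20629.44 + 11036.65 + 13169.25 + 10940.32 + 2323.08 = 80914.33.

80914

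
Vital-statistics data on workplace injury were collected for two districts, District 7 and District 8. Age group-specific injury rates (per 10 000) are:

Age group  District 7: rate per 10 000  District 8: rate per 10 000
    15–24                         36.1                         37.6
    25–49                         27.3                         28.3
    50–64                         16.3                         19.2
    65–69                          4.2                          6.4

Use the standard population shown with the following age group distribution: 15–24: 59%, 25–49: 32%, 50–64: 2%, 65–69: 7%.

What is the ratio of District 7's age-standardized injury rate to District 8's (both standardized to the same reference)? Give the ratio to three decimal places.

0.956

Standard weights: 0.59, 0.32, 0.02, 0.07.
District 7: 0.5900×36.1 + 0.3200×27.3 + 0.0200×16.3 + 0.0700×4.2 = 30.6550 per 10 000.
District 8: 0.5900×37.6 + 0.3200×28.3 + 0.0200×19.2 + 0.0700×6.4 = 32.0720 per 10 000.
Ratio = 30.6550 ÷ 32.0720 = 0.95582.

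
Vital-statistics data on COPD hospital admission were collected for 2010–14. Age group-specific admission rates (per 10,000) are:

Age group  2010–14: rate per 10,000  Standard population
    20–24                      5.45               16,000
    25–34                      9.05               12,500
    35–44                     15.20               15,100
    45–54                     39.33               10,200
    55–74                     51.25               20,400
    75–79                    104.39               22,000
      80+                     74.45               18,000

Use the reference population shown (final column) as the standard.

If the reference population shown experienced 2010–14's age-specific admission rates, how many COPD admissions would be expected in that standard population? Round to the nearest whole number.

551

Expected COPD admissions = Σ (standard pop × age-specific rate ÷ 10,000)
= 16,000×5.45/10,000 + 12,500×9.05/10,000 + 15,100×15.20/10,000 + 10,200×39.33/10,000 + 20,400×51.25/10,000 + 22,000×104.39/10,000 + 18,000×74.45/10,000
= 8.72 + 11.31 + 22.95 + 40.12 + 104.55 + 229.66 + 134.01 = 551.32.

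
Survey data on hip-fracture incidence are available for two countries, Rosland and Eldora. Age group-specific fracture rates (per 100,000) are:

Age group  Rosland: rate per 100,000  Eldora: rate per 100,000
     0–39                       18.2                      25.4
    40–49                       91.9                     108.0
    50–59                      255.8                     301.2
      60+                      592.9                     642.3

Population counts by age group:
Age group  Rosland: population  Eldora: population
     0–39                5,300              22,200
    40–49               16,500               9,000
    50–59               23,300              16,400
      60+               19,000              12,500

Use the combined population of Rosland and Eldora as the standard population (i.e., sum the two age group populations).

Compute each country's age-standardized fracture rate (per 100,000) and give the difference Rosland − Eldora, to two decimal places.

Combined standard total = 124,200; weights = 0.2214, 0.2053, 0.3196, 0.2536.
Rosland: 0.2214×18.2 + 0.2053×91.9 + 0.3196×255.8 + 0.2536×592.9 = 255.0367 per 100,000.
Eldora: 0.2214×25.4 + 0.2053×108.0 + 0.3196×301.2 + 0.2536×642.3 = 286.9774 per 100,000.
Difference = 255.0367 − 286.9774 = -31.9407.

-31.94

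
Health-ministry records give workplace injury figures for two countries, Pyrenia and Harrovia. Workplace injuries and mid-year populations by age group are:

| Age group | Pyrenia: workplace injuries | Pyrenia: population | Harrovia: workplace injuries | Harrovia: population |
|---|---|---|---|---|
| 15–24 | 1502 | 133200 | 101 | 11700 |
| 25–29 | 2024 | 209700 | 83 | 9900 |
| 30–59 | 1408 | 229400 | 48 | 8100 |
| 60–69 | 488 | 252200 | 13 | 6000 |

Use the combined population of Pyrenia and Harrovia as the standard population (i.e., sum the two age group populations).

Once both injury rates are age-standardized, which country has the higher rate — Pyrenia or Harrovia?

Age-specific rates per 10000 for Pyrenia: 112.76, 96.52, 61.38, 19.35.
For Harrovia: 86.32, 83.84, 59.26, 21.67.
Combined standard total = 860200; weights = 0.1684, 0.2553, 0.2761, 0.3002.
Pyrenia: 0.1684×112.76 + 0.2553×96.52 + 0.2761×61.38 + 0.3002×19.35 = 66.3893 per 10000.
Harrovia: 0.1684×86.32 + 0.2553×83.84 + 0.2761×59.26 + 0.3002×21.67 = 58.8093 per 10000.
The crude rates (65.76 vs 68.63) would put Harrovia higher, but that reflects its age composition; once standardized to a common age structure, Pyrenia has the higher underlying rate.

Pyrenia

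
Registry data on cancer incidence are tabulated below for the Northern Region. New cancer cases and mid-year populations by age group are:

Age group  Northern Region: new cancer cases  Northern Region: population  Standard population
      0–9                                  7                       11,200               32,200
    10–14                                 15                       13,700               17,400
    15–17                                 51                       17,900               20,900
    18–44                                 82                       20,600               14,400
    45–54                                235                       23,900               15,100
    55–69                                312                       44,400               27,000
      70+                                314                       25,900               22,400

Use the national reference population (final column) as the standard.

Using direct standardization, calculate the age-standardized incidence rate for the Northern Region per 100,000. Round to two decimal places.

Age-specific rates per 100,000 for the Northern Region: 62.50, 109.49, 284.92, 398.06, 983.26, 702.70, 1212.36.
Standard total = 149,400; weights = 0.2155, 0.1165, 0.1399, 0.0964, 0.1011, 0.1807, 0.1499.
Standardized rate: 0.2155×62.50 + 0.1165×109.49 + 0.1399×284.92 + 0.0964×398.06 + 0.1011×983.26 + 0.1807×702.70 + 0.1499×1212.36 = 512.5931 per 100,000.

512.59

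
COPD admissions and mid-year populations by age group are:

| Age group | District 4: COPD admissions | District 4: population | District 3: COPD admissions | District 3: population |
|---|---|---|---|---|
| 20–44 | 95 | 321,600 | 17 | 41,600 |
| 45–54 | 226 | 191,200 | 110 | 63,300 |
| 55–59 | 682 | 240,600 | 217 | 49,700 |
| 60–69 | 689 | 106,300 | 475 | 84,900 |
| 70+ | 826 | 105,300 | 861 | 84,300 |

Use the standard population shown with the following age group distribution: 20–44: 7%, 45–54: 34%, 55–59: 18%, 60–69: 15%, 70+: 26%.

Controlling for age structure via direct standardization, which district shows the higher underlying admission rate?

Age-specific rates per 10,000 for District 4: 2.95, 11.82, 28.35, 64.82, 78.44.
For District 3: 4.09, 17.38, 43.66, 55.95, 102.14.
Standard weights: 0.07, 0.34, 0.18, 0.15, 0.26.
District 4: 0.0700×2.95 + 0.3400×11.82 + 0.1800×28.35 + 0.1500×64.82 + 0.2600×78.44 = 39.4454 per 10,000.
District 3: 0.0700×4.09 + 0.3400×17.38 + 0.1800×43.66 + 0.1500×55.95 + 0.2600×102.14 = 49.0010 per 10,000.

District 3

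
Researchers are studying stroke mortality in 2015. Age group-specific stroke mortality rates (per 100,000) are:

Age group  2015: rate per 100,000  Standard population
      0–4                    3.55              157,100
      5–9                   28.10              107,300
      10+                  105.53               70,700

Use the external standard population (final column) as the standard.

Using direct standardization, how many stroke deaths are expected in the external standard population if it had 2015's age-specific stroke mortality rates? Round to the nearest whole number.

110

Expected stroke deaths = Σ (standard pop × age-specific rate ÷ 100,000)
= 157,100×3.55/100,000 + 107,300×28.10/100,000 + 70,700×105.53/100,000
= 5.58 + 30.15 + 74.61 = 110.34.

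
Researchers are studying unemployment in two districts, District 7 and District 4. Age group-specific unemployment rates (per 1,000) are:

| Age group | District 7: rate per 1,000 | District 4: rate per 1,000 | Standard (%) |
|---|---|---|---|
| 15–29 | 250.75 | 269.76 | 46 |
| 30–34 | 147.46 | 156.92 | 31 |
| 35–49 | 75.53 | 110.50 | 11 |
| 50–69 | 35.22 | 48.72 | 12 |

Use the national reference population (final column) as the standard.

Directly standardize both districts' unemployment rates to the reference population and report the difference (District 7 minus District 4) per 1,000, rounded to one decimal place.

Standard weights: 0.46, 0.31, 0.11, 0.12.
District 7: 0.4600×250.75 + 0.3100×147.46 + 0.1100×75.53 + 0.1200×35.22 = 173.5923 per 1,000.
District 4: 0.4600×269.76 + 0.3100×156.92 + 0.1100×110.50 + 0.1200×48.72 = 190.7362 per 1,000.
Difference = 173.5923 − 190.7362 = -17.1439.

-17.1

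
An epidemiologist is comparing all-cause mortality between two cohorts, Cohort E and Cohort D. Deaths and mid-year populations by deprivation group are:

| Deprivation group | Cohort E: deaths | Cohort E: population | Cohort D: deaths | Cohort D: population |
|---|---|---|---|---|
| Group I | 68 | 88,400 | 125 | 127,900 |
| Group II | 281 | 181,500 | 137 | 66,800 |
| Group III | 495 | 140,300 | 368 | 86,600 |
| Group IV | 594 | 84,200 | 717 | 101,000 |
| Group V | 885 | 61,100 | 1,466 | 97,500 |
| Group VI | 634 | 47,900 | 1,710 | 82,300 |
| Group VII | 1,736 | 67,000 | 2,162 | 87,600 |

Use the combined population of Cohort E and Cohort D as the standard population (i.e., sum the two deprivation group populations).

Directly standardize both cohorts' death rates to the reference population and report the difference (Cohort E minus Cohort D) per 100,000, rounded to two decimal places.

Deprivation-specific rates per 100,000 for Cohort E: 76.92, 154.82, 352.82, 705.46, 1448.45, 1323.59, 2591.04.
For Cohort D: 97.73, 205.09, 424.94, 709.90, 1503.59, 2077.76, 2468.04.
Combined standard total = 1,320,100; weights = 0.1639, 0.1881, 0.1719, 0.1403, 0.1201, 0.0986, 0.1171.
Cohort E: 0.1639×76.92 + 0.1881×154.82 + 0.1719×352.82 + 0.1403×705.46 + 0.1201×1448.45 + 0.0986×1323.59 + 0.1171×2591.04 = 809.3452 per 100,000.
Cohort D: 0.1639×97.73 + 0.1881×205.09 + 0.1719×424.94 + 0.1403×709.90 + 0.1201×1503.59 + 0.0986×2077.76 + 0.1171×2468.04 = 901.8325 per 100,000.
Difference = 809.3452 − 901.8325 = -92.4874.

-92.49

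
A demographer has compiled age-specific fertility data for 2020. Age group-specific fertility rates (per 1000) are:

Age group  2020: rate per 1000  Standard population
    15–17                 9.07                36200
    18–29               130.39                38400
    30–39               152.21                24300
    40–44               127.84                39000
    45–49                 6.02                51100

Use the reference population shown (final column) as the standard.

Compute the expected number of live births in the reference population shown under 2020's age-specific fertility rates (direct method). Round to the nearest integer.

14327

Expected live births = Σ (standard pop × age-specific rate ÷ 1000)
= 36200×9.07/1000 + 38400×130.39/1000 + 24300×152.21/1000 + 39000×127.84/1000 + 51100×6.02/1000
= 328.33 + 5006.98 + 3698.70 + 4985.76 + 307.62 = 14327.39.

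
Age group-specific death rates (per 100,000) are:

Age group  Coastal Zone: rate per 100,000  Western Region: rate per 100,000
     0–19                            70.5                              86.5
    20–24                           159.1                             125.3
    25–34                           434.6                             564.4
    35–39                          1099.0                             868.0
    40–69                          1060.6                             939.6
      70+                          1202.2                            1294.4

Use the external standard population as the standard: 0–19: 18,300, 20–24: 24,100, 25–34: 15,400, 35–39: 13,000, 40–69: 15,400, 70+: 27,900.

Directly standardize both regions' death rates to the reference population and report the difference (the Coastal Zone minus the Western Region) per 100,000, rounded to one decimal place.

Standard total = 114,100; weights = 0.1604, 0.2112, 0.1350, 0.1139, 0.1350, 0.2445.
The Coastal Zone: 0.1604×70.5 + 0.2112×159.1 + 0.1350×434.6 + 0.1139×1099.0 + 0.1350×1060.6 + 0.2445×1202.2 = 665.8976 per 100,000.
The Western Region: 0.1604×86.5 + 0.2112×125.3 + 0.1350×564.4 + 0.1139×868.0 + 0.1350×939.6 + 0.2445×1294.4 = 658.7383 per 100,000.
Difference = 665.8976 − 658.7383 = 7.1593.

7.2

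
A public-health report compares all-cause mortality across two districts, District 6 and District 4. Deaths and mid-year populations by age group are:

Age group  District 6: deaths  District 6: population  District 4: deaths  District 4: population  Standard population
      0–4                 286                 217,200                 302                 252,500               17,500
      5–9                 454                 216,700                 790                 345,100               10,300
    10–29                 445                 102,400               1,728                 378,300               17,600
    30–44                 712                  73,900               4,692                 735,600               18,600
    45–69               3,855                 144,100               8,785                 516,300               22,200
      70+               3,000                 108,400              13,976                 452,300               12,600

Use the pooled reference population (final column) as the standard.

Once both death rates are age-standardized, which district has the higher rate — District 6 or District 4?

Age-specific rates per 100,000 for District 6: 131.68, 209.51, 434.57, 963.46, 2675.23, 2767.53.
For District 4: 119.60, 228.92, 456.78, 637.85, 1701.53, 3089.98.
Standard total = 98,800; weights = 0.1771, 0.1043, 0.1781, 0.1883, 0.2247, 0.1275.
District 6: 0.1771×131.68 + 0.1043×209.51 + 0.1781×434.57 + 0.1883×963.46 + 0.2247×2675.23 + 0.1275×2767.53 = 1258.0159 per 100,000.
District 4: 0.1771×119.60 + 0.1043×228.92 + 0.1781×456.78 + 0.1883×637.85 + 0.2247×1701.53 + 0.1275×3089.98 = 1022.8947 per 100,000.
The crude rates (1014.49 vs 1129.55) would put District 4 higher, but that reflects its age composition; once standardized to a common age structure, District 6 has the higher underlying rate.

District 6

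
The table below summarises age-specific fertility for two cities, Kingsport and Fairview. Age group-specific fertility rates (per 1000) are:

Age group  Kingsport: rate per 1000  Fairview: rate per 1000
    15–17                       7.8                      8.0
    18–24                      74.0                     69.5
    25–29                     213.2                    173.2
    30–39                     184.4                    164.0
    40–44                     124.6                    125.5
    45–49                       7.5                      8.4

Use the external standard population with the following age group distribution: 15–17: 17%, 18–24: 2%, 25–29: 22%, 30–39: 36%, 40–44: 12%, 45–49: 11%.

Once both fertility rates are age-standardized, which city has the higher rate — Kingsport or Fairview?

Kingsport

Standard weights: 0.17, 0.02, 0.22, 0.36, 0.12, 0.11.
Kingsport: 0.1700×7.8 + 0.0200×74.0 + 0.2200×213.2 + 0.3600×184.4 + 0.1200×124.6 + 0.1100×7.5 = 131.8710 per 1000.
Fairview: 0.1700×8.0 + 0.0200×69.5 + 0.2200×173.2 + 0.3600×164.0 + 0.1200×125.5 + 0.1100×8.4 = 115.8780 per 1000.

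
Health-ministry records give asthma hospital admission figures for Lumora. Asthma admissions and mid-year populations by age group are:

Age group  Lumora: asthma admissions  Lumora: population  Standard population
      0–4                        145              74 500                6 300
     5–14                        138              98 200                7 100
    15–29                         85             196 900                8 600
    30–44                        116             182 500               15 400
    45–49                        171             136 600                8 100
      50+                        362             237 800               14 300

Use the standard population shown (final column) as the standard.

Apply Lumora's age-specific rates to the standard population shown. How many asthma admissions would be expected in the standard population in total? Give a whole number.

68

Age-specific rates per 10 000 for Lumora: 19.46, 14.05, 4.32, 6.36, 12.52, 15.22.
Expected asthma admissions = Σ (standard pop × age-specific rate ÷ 10 000)
= 6 300×19.46/10 000 + 7 100×14.05/10 000 + 8 600×4.32/10 000 + 15 400×6.36/10 000 + 8 100×12.52/10 000 + 14 300×15.22/10 000
= 12.26 + 9.98 + 3.71 + 9.79 + 10.14 + 21.77 = 67.65.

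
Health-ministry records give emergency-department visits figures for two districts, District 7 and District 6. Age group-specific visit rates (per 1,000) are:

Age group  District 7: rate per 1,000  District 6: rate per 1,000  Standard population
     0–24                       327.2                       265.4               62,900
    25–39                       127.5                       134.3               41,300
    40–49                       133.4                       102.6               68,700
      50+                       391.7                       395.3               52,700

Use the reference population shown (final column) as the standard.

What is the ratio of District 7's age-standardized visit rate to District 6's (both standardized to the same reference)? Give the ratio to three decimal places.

1.110

Standard total = 225,600; weights = 0.2788, 0.1831, 0.3045, 0.2336.
District 7: 0.2788×327.2 + 0.1831×127.5 + 0.3045×133.4 + 0.2336×391.7 = 246.6924 per 1,000.
District 6: 0.2788×265.4 + 0.1831×134.3 + 0.3045×102.6 + 0.2336×395.3 = 222.1684 per 1,000.
Ratio = 246.6924 ÷ 222.1684 = 1.11038.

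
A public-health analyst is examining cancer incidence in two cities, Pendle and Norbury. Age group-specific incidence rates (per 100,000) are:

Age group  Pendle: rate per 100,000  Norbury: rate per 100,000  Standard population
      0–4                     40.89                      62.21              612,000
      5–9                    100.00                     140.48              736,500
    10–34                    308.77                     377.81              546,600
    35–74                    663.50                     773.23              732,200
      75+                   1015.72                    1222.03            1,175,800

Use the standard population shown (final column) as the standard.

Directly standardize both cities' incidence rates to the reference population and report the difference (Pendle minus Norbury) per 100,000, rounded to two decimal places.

-106.10

Standard total = 3,803,100; weights = 0.1609, 0.1937, 0.1437, 0.1925, 0.3092.
Pendle: 0.1609×40.89 + 0.1937×100.00 + 0.1437×308.77 + 0.1925×663.50 + 0.3092×1015.72 = 512.0945 per 100,000.
Norbury: 0.1609×62.21 + 0.1937×140.48 + 0.1437×377.81 + 0.1925×773.23 + 0.3092×1222.03 = 618.1980 per 100,000.
Difference = 512.0945 − 618.1980 = -106.1035.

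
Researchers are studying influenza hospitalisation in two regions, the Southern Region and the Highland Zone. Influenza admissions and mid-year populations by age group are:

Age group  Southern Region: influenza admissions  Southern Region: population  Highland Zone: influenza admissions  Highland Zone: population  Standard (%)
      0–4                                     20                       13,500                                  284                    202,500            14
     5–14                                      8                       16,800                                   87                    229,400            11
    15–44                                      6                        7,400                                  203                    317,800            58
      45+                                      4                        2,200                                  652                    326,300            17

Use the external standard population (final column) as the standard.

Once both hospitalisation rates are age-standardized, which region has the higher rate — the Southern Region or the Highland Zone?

Age-specific rates per 100,000 for the Southern Region: 148.15, 47.62, 81.08, 181.82.
For the Highland Zone: 140.25, 37.93, 63.88, 199.82.
Standard weights: 0.14, 0.11, 0.58, 0.17.
The Southern Region: 0.1400×148.15 + 0.1100×47.62 + 0.5800×81.08 + 0.1700×181.82 = 103.9150 per 100,000.
The Highland Zone: 0.1400×140.25 + 0.1100×37.93 + 0.5800×63.88 + 0.1700×199.82 = 94.8235 per 100,000.
The crude rates (95.24 vs 113.94) would put the Highland Zone higher, but that reflects its age composition; once standardized to a common age structure, the Southern Region has the higher underlying rate.

Southern Region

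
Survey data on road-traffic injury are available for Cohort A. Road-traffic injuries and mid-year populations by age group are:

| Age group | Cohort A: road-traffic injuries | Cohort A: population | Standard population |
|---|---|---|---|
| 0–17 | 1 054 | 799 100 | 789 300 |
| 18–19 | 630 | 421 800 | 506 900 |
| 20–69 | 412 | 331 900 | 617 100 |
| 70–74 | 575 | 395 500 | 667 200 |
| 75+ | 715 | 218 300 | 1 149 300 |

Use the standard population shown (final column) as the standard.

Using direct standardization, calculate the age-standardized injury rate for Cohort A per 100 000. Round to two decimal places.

195.68

Age-specific rates per 100 000 for Cohort A: 131.90, 149.36, 124.13, 145.39, 327.53.
Standard total = 3 729 800; weights = 0.2116, 0.1359, 0.1655, 0.1789, 0.3081.
Standardized rate: 0.2116×131.90 + 0.1359×149.36 + 0.1655×124.13 + 0.1789×145.39 + 0.3081×327.53 = 195.6817 per 100 000.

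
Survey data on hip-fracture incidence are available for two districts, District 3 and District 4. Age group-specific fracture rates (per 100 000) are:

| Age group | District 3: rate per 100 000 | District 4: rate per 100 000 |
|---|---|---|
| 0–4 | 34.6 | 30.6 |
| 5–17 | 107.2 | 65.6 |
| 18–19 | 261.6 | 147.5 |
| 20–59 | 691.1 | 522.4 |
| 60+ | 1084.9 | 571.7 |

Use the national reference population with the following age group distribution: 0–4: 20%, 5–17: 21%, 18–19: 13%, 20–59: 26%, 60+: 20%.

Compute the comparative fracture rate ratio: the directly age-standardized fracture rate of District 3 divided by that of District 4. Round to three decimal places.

Standard weights: 0.20, 0.21, 0.13, 0.26, 0.20.
District 3: 0.2000×34.6 + 0.2100×107.2 + 0.1300×261.6 + 0.2600×691.1 + 0.2000×1084.9 = 460.1060 per 100 000.
District 4: 0.2000×30.6 + 0.2100×65.6 + 0.1300×147.5 + 0.2600×522.4 + 0.2000×571.7 = 289.2350 per 100 000.
Ratio = 460.1060 ÷ 289.2350 = 1.59077.

1.591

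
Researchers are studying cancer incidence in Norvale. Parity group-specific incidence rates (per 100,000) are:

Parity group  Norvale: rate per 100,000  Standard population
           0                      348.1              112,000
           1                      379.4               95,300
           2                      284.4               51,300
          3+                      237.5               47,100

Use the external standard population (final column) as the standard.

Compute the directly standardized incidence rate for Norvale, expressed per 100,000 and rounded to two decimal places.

330.13

Standard total = 305,700; weights = 0.3664, 0.3117, 0.1678, 0.1541.
Standardized rate: 0.3664×348.1 + 0.3117×379.4 + 0.1678×284.4 + 0.1541×237.5 = 330.1275 per 100,000.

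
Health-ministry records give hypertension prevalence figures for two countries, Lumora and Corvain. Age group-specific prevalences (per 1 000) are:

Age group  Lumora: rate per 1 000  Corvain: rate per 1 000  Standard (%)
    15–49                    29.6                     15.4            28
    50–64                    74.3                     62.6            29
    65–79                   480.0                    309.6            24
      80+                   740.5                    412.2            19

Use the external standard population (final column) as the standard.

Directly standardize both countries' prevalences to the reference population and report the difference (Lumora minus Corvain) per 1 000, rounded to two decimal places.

110.64

Standard weights: 0.28, 0.29, 0.24, 0.19.
Lumora: 0.2800×29.6 + 0.2900×74.3 + 0.2400×480.0 + 0.1900×740.5 = 285.7300 per 1 000.
Corvain: 0.2800×15.4 + 0.2900×62.6 + 0.2400×309.6 + 0.1900×412.2 = 175.0880 per 1 000.
Difference = 285.7300 − 175.0880 = 110.6420.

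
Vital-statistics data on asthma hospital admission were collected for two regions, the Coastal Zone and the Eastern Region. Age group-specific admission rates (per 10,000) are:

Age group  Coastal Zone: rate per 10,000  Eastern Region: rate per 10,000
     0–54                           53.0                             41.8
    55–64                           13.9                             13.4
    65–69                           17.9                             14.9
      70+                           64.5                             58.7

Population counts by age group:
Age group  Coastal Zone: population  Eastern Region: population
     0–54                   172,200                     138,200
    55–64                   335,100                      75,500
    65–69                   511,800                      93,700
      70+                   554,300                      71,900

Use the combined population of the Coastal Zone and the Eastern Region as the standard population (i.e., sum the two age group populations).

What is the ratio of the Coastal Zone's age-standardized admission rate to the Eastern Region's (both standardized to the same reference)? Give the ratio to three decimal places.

1.142

Combined standard total = 1,952,700; weights = 0.1590, 0.2103, 0.3101, 0.3207.
The Coastal Zone: 0.1590×53.0 + 0.2103×13.9 + 0.3101×17.9 + 0.3207×64.5 = 37.5823 per 10,000.
The Eastern Region: 0.1590×41.8 + 0.2103×13.4 + 0.3101×14.9 + 0.3207×58.7 = 32.9066 per 10,000.
Ratio = 37.5823 ÷ 32.9066 = 1.14209.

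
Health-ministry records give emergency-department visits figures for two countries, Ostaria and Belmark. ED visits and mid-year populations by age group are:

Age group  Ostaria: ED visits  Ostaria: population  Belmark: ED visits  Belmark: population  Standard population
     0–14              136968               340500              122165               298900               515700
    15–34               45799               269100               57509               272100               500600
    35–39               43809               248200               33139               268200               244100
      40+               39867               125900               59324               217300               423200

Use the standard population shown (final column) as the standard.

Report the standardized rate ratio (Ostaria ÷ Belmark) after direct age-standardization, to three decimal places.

Age-specific rates per 1000 for Ostaria: 402.256, 170.193, 176.507, 316.656.
For Belmark: 408.715, 211.352, 123.561, 273.005.
Standard total = 1683600; weights = 0.3063, 0.2973, 0.1450, 0.2514.
Ostaria: 0.3063×402.256 + 0.2973×170.193 + 0.1450×176.507 + 0.2514×316.656 = 279.0069 per 1000.
Belmark: 0.3063×408.715 + 0.2973×211.352 + 0.1450×123.561 + 0.2514×273.005 = 274.5750 per 1000.
Ratio = 279.0069 ÷ 274.5750 = 1.01614.

1.016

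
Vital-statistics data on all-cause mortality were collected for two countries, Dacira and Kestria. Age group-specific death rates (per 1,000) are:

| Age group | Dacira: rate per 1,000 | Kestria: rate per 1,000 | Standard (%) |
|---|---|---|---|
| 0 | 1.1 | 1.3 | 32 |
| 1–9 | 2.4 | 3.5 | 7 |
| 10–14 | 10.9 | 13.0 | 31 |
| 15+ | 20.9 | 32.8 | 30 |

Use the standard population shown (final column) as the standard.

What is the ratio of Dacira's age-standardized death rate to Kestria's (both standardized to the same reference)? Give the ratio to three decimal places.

Standard weights: 0.32, 0.07, 0.31, 0.30.
Dacira: 0.3200×1.1 + 0.0700×2.4 + 0.3100×10.9 + 0.3000×20.9 = 10.1690 per 1,000.
Kestria: 0.3200×1.3 + 0.0700×3.5 + 0.3100×13.0 + 0.3000×32.8 = 14.5310 per 1,000.
Ratio = 10.1690 ÷ 14.5310 = 0.69981.

0.700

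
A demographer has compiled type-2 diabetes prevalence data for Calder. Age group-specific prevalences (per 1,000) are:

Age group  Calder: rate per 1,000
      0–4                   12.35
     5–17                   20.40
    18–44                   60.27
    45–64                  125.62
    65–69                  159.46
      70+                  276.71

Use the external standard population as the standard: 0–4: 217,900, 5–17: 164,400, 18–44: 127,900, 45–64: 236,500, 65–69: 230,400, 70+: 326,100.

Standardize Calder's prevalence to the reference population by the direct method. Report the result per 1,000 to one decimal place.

130.8

Standard total = 1,303,200; weights = 0.1672, 0.1262, 0.0981, 0.1815, 0.1768, 0.2502.
Standardized rate: 0.1672×12.35 + 0.1262×20.40 + 0.0981×60.27 + 0.1815×125.62 + 0.1768×159.46 + 0.2502×276.71 = 130.7836 per 1,000.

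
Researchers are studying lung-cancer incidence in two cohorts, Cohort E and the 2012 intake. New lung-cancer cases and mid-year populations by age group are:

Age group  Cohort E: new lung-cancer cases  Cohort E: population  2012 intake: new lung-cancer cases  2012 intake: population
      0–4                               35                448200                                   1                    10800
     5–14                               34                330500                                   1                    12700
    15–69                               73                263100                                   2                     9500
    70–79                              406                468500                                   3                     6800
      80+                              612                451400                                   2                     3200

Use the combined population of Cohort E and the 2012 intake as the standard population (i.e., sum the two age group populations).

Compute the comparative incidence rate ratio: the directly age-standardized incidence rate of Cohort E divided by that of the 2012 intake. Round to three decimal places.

1.893

Age-specific rates per 100000 for Cohort E: 7.81, 10.29, 27.75, 86.66, 135.58.
For the 2012 intake: 9.26, 7.87, 21.05, 44.12, 62.50.
Combined standard total = 2004700; weights = 0.2290, 0.1712, 0.1360, 0.2371, 0.2268.
Cohort E: 0.2290×7.81 + 0.1712×10.29 + 0.1360×27.75 + 0.2371×86.66 + 0.2268×135.58 = 58.6131 per 100000.
The 2012 intake: 0.2290×9.26 + 0.1712×7.87 + 0.1360×21.05 + 0.2371×44.12 + 0.2268×62.50 = 30.9637 per 100000.
Ratio = 58.6131 ÷ 30.9637 = 1.89296.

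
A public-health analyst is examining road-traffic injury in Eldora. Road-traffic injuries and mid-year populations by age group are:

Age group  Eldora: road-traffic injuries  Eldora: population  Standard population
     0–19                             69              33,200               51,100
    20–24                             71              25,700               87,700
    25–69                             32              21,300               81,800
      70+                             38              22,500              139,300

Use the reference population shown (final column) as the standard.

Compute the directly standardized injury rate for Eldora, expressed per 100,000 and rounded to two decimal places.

196.34

Age-specific rates per 100,000 for Eldora: 207.83, 276.26, 150.23, 168.89.
Standard total = 359,900; weights = 0.1420, 0.2437, 0.2273, 0.3871.
Standardized rate: 0.1420×207.83 + 0.2437×276.26 + 0.2273×150.23 + 0.3871×168.89 = 196.3435 per 100,000.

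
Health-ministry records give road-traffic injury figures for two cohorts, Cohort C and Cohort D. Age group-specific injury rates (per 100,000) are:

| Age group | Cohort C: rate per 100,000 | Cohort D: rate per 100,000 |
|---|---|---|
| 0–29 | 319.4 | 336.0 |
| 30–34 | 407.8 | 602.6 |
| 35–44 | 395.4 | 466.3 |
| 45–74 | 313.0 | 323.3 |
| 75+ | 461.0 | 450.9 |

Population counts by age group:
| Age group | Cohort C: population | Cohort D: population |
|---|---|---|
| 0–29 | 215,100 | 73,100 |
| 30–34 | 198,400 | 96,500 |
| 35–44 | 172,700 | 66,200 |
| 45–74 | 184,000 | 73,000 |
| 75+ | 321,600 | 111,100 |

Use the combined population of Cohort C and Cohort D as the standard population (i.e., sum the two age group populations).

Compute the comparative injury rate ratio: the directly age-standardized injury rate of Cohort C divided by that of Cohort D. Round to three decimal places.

0.883

Combined standard total = 1,511,700; weights = 0.1906, 0.1951, 0.1580, 0.1700, 0.2862.
Cohort C: 0.1906×319.4 + 0.1951×407.8 + 0.1580×395.4 + 0.1700×313.0 + 0.2862×461.0 = 388.0982 per 100,000.
Cohort D: 0.1906×336.0 + 0.1951×602.6 + 0.1580×466.3 + 0.1700×323.3 + 0.2862×450.9 = 439.3289 per 100,000.
Ratio = 388.0982 ÷ 439.3289 = 0.88339.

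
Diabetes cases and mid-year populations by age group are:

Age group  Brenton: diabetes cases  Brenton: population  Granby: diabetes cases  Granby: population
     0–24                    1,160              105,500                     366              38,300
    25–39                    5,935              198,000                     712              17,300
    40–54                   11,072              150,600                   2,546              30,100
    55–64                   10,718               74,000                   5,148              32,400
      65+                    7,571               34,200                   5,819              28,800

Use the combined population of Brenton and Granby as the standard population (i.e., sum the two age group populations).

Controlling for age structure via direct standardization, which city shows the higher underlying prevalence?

Granby

Age-specific rates per 1,000 for Brenton: 10.995, 29.975, 73.519, 144.838, 221.374.
For Granby: 9.556, 41.156, 84.585, 158.889, 202.049.
Combined standard total = 709,200; weights = 0.2028, 0.3036, 0.2548, 0.1500, 0.0888.
Brenton: 0.2028×10.995 + 0.3036×29.975 + 0.2548×73.519 + 0.1500×144.838 + 0.0888×221.374 = 71.4565 per 1,000.
Granby: 0.2028×9.556 + 0.3036×41.156 + 0.2548×84.585 + 0.1500×158.889 + 0.0888×202.049 = 77.7698 per 1,000.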